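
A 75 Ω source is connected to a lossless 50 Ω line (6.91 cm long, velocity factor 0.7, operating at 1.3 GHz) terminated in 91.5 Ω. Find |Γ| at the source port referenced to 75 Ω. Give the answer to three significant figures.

λ = v/f = 0.7·c / 1.3 GHz = 0.162 m
βl = 2π·l/λ = 2π × 0.428 = 154°
tan(βl) = -0.488
Z_in = Z_0·(Z_L + jZ_0·tanβl)/(Z_0 + jZ_L·tanβl) = 63 + j31.9 Ω
Γ_s = (Z_in − Z_s)/(Z_in + Z_s) = (-12 + j31.9)/(138 + j31.9), |Γ_s| = 0.24

|Γ| ≈ 0.24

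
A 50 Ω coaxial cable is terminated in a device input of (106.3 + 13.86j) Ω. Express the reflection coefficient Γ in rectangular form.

Γ = (Z_L − Z_0)/(Z_L + Z_0) = (56.3 + j13.86)/(156.3 + j13.86)

Γ ≈ 0.365 + j0.0563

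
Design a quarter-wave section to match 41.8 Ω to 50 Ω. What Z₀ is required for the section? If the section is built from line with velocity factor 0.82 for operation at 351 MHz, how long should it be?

Z_qwt = √(Z_0·R_L) = √(50 × 41.8) = √2090
λ = 0.82·c/f = 0.701 m, so l = λ/4 = 0.175 m

Z_qwt ≈ 45.7 Ω; length ≈ 17.5 cm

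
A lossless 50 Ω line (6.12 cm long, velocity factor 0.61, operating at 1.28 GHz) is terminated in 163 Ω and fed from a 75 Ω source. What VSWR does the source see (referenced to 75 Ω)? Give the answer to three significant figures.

λ = v/f = 0.61·c / 1.28 GHz = 0.143 m
βl = 2π·l/λ = 2π × 0.428 = 154°
tan(βl) = -0.485
Z_in = Z_0·(Z_L + jZ_0·tanβl)/(Z_0 + jZ_L·tanβl) = 57.5 + j66.7 Ω
Γ_s = (Z_in − Z_s)/(Z_in + Z_s) = (-17.5 + j66.7)/(132 + j66.7), |Γ_s| = 0.465
VSWR = (1 + |Γ_s|)/(1 − |Γ_s|)

VSWR ≈ 2.74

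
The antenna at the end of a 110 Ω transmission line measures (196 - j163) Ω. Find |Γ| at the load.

|Γ| ≈ 0.532

Γ = (Z_L − Z_0)/(Z_L + Z_0) = (86 − j163)/(306 − j163)
|Γ| = 184/347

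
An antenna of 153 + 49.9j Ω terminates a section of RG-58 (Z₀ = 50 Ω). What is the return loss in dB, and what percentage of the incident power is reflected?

RL ≈ 5.23 dB; 30% of incident power reflected

Γ = (103 + j49.9)/(203 + j49.9), |Γ| = 0.547
RL = −20·log₁₀(0.547) = 5.23 dB
P_refl/P_inc = |Γ|² = 0.3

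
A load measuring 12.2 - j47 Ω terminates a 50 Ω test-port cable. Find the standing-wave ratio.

VSWR ≈ 7.84

Γ = (Z_L − Z_0)/(Z_L + Z_0) = (-37.8 − j47)/(62.2 − j47)
|Γ| = 60.3/78 = 0.774
VSWR = (1 + |Γ|)/(1 − |Γ|) = 1.77/0.226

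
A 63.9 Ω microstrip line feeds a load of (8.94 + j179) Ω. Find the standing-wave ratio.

Γ = (Z_L − Z_0)/(Z_L + Z_0) = (-54.96 + j179)/(72.84 + j179)
|Γ| = 187/193 = 0.969
VSWR = (1 + |Γ|)/(1 − |Γ|) = 1.97/0.0311

VSWR ≈ 63.4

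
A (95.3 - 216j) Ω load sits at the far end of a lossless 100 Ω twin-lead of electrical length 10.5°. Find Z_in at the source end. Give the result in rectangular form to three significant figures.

tan(βl) = tan(10.5°) = 0.185
Z_in = Z_0·(Z_L + jZ_0·tanβl)/(Z_0 + jZ_L·tanβl)
     = 100·(95.3 − j197)/(140 + j17.7)

Z_in ≈ 49.5 − j147 Ω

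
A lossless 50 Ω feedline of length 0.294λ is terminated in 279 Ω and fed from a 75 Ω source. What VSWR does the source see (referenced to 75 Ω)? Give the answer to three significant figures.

VSWR ≈ 8.03

βl = 2π × 0.294 = 106°
tan(βl) = -3.52
Z_in = Z_0·(Z_L + jZ_0·tanβl)/(Z_0 + jZ_L·tanβl) = 9.66 + j13.7 Ω
Γ_s = (Z_in − Z_s)/(Z_in + Z_s) = (-65.3 + j13.7)/(84.7 + j13.7), |Γ_s| = 0.779
VSWR = (1 + |Γ_s|)/(1 − |Γ_s|)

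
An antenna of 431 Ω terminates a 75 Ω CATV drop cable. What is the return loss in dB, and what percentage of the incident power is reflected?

Γ = (431 − 75)/(431 + 75) = 0.704
RL = −20·log₁₀(0.704) = 3.05 dB
P_refl/P_inc = |Γ|² = 0.495

RL ≈ 3.05 dB; 49.5% of incident power reflected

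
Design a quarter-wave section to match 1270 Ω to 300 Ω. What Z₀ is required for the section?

Z_qwt ≈ 617 Ω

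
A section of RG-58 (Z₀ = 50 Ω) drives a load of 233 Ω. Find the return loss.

Γ = (233 − 50)/(233 + 50) = 0.647
RL = −20·log₁₀|Γ| = −20·log₁₀(0.647)

RL ≈ 3.79 dB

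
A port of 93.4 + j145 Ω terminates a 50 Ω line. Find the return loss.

Γ = (43.4 + j145)/(143.4 + j145), |Γ| = 0.742
RL = −20·log₁₀|Γ| = −20·log₁₀(0.742)

RL ≈ 2.59 dB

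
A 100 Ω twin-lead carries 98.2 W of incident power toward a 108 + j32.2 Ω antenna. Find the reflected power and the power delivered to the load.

|Γ| = |(8 + j32.2)/(208 + j32.2)| = 0.158
|Γ|² = 0.0248
P_refl = |Γ|²·P_inc = 2.44 W, P_del = (1 − |Γ|²)·P_inc = 95.8 W

P_reflected ≈ 2.44 W; P_delivered ≈ 95.8 W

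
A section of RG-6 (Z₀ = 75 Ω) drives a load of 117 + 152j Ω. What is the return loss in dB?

Γ = (42 + j152)/(192 + j152), |Γ| = 0.644
RL = −20·log₁₀|Γ| = −20·log₁₀(0.644)

RL ≈ 3.82 dB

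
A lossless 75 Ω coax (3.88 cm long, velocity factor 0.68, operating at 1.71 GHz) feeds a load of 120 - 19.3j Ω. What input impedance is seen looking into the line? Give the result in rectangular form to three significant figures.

λ = v/f = 0.68·c / 1.71 GHz = 0.119 m
βl = 2π·l/λ = 2π × 0.325 = 117°
tan(βl) = tan(117°) = -1.96
Z_in = Z_0·(Z_L + jZ_0·tanβl)/(Z_0 + jZ_L·tanβl)
     = 75·(120 − j166)/(37.3 − j235)

Z_in ≈ 57.7 + j29.2 Ω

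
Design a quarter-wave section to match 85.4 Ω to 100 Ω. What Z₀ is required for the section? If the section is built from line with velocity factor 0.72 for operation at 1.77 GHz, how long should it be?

Z_qwt ≈ 92.4 Ω; length ≈ 3.05 cm

Z_qwt = √(Z_0·R_L) = √(100 × 85.4) = √8540
λ = 0.72·c/f = 0.122 m, so l = λ/4 = 0.0305 m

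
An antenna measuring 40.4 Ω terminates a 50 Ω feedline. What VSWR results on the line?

Γ = (40.4 − 50)/(40.4 + 50) = -0.106
VSWR = (1 + 0.106)/(1 − 0.106)

VSWR ≈ 1.24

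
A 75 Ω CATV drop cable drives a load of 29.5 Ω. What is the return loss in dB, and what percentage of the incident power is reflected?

Γ = (29.5 − 75)/(29.5 + 75) = -0.435
RL = −20·log₁₀(0.435) = 7.22 dB
P_refl/P_inc = |Γ|² = 0.19

RL ≈ 7.22 dB; 19% of incident power reflected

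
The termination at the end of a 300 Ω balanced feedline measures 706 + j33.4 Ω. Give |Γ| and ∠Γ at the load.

Γ = (Z_L − Z_0)/(Z_L + Z_0) = (406 + j33.4)/(1006 + j33.4)
|Γ| = 407/1010 = 0.405

Γ ≈ 0.405 ∠ 2.8°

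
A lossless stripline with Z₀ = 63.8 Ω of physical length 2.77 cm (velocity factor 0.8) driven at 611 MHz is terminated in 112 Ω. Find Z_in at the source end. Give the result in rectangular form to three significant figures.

λ = v/f = 0.8·c / 611 MHz = 0.393 m
βl = 2π·l/λ = 2π × 0.0705 = 25.4°
tan(βl) = tan(25.4°) = 0.475
Z_in = Z_0·(Z_L + jZ_0·tanβl)/(Z_0 + jZ_L·tanβl)
     = 63.8·(112 + j30.3)/(63.8 + j53.2)

Z_in ≈ 81 − j37.2 Ω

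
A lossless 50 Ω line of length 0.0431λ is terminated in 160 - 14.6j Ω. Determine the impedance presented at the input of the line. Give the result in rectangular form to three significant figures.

Z_in ≈ 88 − j73 Ω

βl = 2π × 0.0431 = 15.5°
tan(βl) = tan(15.5°) = 0.278
Z_in = Z_0·(Z_L + jZ_0·tanβl)/(Z_0 + jZ_L·tanβl)
     = 50·(160 − j0.719)/(54.1 + j44.4)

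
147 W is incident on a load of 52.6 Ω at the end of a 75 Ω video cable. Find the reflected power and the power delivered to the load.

Γ = (52.6 − 75)/(52.6 + 75) = -0.176
|Γ|² = 0.0308
P_refl = |Γ|²·P_inc = 4.53 W, P_del = (1 − |Γ|²)·P_inc = 142 W

P_reflected ≈ 4.53 W; P_delivered ≈ 142 W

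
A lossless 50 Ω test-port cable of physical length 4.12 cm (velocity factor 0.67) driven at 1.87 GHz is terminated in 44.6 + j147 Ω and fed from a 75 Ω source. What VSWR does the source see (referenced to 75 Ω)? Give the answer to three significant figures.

VSWR ≈ 14.9

λ = v/f = 0.67·c / 1.87 GHz = 0.107 m
βl = 2π·l/λ = 2π × 0.383 = 138°
tan(βl) = -0.901
Z_in = Z_0·(Z_L + jZ_0·tanβl)/(Z_0 + jZ_L·tanβl) = 5.79 + j29.2 Ω
Γ_s = (Z_in − Z_s)/(Z_in + Z_s) = (-69.2 + j29.2)/(80.8 + j29.2), |Γ_s| = 0.874
VSWR = (1 + |Γ_s|)/(1 − |Γ_s|)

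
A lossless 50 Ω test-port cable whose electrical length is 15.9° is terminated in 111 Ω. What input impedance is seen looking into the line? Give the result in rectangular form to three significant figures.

Z_in ≈ 85.7 − j40 Ω

tan(βl) = tan(15.9°) = 0.285
Z_in = Z_0·(Z_L + jZ_0·tanβl)/(Z_0 + jZ_L·tanβl)
     = 50·(111 + j14.2)/(50 + j31.6)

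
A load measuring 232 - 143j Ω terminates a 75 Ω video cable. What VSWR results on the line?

Γ = (Z_L − Z_0)/(Z_L + Z_0) = (157 − j143)/(307 − j143)
|Γ| = 212/339 = 0.627
VSWR = (1 + |Γ|)/(1 − |Γ|) = 1.63/0.373

VSWR ≈ 4.36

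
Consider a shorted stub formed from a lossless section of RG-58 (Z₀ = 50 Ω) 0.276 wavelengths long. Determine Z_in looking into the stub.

βl = 2π × 0.276 = 99.4°
tan(βl) = -6.07
For a shorted stub, Z_in = jZ_0·tan(βl)

Z_in ≈ −j303 Ω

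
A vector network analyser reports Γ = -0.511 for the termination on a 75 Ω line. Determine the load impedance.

Z_L = Z_0·(1 + Γ)/(1 − Γ) = 75·(0.489)/(1.51)

Z_L ≈ 24.3 Ω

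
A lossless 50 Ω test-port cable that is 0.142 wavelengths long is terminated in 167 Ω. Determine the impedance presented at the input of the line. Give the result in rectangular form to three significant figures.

Z_in ≈ 23.3 − j34.7 Ω

βl = 2π × 0.142 = 51.1°
tan(βl) = tan(51.1°) = 1.24
Z_in = Z_0·(Z_L + jZ_0·tanβl)/(Z_0 + jZ_L·tanβl)
     = 50·(167 + j62)/(50 + j207)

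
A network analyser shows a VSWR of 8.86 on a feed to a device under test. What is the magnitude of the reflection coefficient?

|Γ| = (S − 1)/(S + 1) = (8.86 − 1)/(8.86 + 1) = 7.86/9.86

|Γ| ≈ 0.797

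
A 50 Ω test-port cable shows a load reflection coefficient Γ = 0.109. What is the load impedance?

Z_L = Z_0·(1 + Γ)/(1 − Γ) = 50·(1.11)/(0.891)

Z_L ≈ 62.2 Ω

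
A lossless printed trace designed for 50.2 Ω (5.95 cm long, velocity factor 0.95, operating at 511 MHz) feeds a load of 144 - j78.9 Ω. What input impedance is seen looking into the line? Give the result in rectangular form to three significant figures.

Z_in ≈ 23 − j40.7 Ω

λ = v/f = 0.95·c / 511 MHz = 0.558 m
βl = 2π·l/λ = 2π × 0.107 = 38.4°
tan(βl) = tan(38.4°) = 0.793
Z_in = Z_0·(Z_L + jZ_0·tanβl)/(Z_0 + jZ_L·tanβl)
     = 50.2·(144 − j39.1)/(113 + j114)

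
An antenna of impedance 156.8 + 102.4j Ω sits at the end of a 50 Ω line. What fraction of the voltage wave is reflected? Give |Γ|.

Γ = (Z_L − Z_0)/(Z_L + Z_0) = (106.8 + j102.4)/(206.8 + j102.4)
|Γ| = 148/231

|Γ| ≈ 0.641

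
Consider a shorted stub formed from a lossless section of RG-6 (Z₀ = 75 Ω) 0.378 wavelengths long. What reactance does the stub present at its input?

βl = 2π × 0.378 = 136°
tan(βl) = -0.963
For a shorted stub, Z_in = jZ_0·tan(βl)

X_in ≈ -72.2 Ω (capacitive)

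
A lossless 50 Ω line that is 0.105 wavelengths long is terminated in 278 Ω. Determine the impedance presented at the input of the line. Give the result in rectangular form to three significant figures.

Z_in ≈ 22.7 − j59.2 Ω

βl = 2π × 0.105 = 37.8°
tan(βl) = tan(37.8°) = 0.776
Z_in = Z_0·(Z_L + jZ_0·tanβl)/(Z_0 + jZ_L·tanβl)
     = 50·(278 + j38.8)/(50 + j216)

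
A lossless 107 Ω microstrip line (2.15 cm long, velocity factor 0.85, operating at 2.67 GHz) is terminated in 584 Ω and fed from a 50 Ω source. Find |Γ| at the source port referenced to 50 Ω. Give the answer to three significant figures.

|Γ| ≈ 0.474

λ = v/f = 0.85·c / 2.67 GHz = 0.0955 m
βl = 2π·l/λ = 2π × 0.225 = 81°
tan(βl) = 6.34
Z_in = Z_0·(Z_L + jZ_0·tanβl)/(Z_0 + jZ_L·tanβl) = 20.1 − j16.3 Ω
Γ_s = (Z_in − Z_s)/(Z_in + Z_s) = (-29.9 − j16.3)/(70.1 − j16.3), |Γ_s| = 0.474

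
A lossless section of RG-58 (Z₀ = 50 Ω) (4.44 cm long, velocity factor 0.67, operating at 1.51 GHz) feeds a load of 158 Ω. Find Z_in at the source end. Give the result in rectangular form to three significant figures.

λ = v/f = 0.67·c / 1.51 GHz = 0.133 m
βl = 2π·l/λ = 2π × 0.334 = 120°
tan(βl) = tan(120°) = -1.73
Z_in = Z_0·(Z_L + jZ_0·tanβl)/(Z_0 + jZ_L·tanβl)
     = 50·(158 − j86.3)/(50 − j273)

Z_in ≈ 20.4 + j25.2 Ω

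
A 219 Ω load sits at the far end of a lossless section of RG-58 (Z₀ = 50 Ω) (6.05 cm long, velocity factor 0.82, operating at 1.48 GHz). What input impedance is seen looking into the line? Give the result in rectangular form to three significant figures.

Z_in ≈ 19.3 + j39.7 Ω

λ = v/f = 0.82·c / 1.48 GHz = 0.166 m
βl = 2π·l/λ = 2π × 0.364 = 131°
tan(βl) = tan(131°) = -1.15
Z_in = Z_0·(Z_L + jZ_0·tanβl)/(Z_0 + jZ_L·tanβl)
     = 50·(219 − j57.4)/(50 − j252)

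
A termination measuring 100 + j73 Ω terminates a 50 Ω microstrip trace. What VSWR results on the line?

VSWR ≈ 3.26

Γ = (Z_L − Z_0)/(Z_L + Z_0) = (50 + j73)/(150 + j73)
|Γ| = 88.5/167 = 0.53
VSWR = (1 + |Γ|)/(1 − |Γ|) = 1.53/0.47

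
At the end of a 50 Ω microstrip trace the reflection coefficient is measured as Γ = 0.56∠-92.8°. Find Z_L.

Z_L ≈ 25.1 − j40.9 Ω

Z_L = Z_0·(1 + Γ)/(1 − Γ) = 50·(0.973 − j0.559)/(1.03 + j0.559)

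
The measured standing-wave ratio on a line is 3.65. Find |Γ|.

|Γ| ≈ 0.57

|Γ| = (S − 1)/(S + 1) = (3.65 − 1)/(3.65 + 1) = 2.65/4.65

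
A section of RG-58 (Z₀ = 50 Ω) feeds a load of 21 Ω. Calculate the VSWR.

For a purely resistive load, VSWR = R_L/Z_0 or Z_0/R_L (whichever > 1) = 50/21

VSWR ≈ 2.38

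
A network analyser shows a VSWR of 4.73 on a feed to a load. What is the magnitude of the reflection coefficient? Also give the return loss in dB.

|Γ| = (S − 1)/(S + 1) = (4.73 − 1)/(4.73 + 1) = 3.73/5.73
RL = −20·log₁₀|Γ| = −20·log₁₀(0.651)

|Γ| ≈ 0.651; return loss ≈ 3.73 dB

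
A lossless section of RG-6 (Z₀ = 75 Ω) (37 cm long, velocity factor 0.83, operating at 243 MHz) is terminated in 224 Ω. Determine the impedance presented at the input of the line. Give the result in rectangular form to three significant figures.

λ = v/f = 0.83·c / 243 MHz = 1.02 m
βl = 2π·l/λ = 2π × 0.361 = 130°
tan(βl) = tan(130°) = -1.19
Z_in = Z_0·(Z_L + jZ_0·tanβl)/(Z_0 + jZ_L·tanβl)
     = 75·(224 − j89.4)/(75 − j267)

Z_in ≈ 39.7 + j51.8 Ω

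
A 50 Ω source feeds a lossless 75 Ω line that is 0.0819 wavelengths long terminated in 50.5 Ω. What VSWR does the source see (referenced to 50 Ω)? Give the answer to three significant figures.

βl = 2π × 0.0819 = 29.5°
tan(βl) = 0.565
Z_in = Z_0·(Z_L + jZ_0·tanβl)/(Z_0 + jZ_L·tanβl) = 58.2 + j20.2 Ω
Γ_s = (Z_in − Z_s)/(Z_in + Z_s) = (8.21 + j20.2)/(108 + j20.2), |Γ_s| = 0.198
VSWR = (1 + |Γ_s|)/(1 − |Γ_s|)

VSWR ≈ 1.5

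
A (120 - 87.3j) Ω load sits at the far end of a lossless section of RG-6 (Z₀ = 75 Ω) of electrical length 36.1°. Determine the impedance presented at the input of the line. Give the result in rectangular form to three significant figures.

Z_in ≈ 38.5 − j41.9 Ω

tan(βl) = tan(36.1°) = 0.729
Z_in = Z_0·(Z_L + jZ_0·tanβl)/(Z_0 + jZ_L·tanβl)
     = 75·(120 − j32.6)/(139 + j87.5)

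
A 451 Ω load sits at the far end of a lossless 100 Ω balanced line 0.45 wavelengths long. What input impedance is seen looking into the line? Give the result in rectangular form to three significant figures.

Z_in ≈ 158 + j200 Ω

βl = 2π × 0.45 = 162°
tan(βl) = tan(162°) = -0.325
Z_in = Z_0·(Z_L + jZ_0·tanβl)/(Z_0 + jZ_L·tanβl)
     = 100·(451 − j32.5)/(100 − j147)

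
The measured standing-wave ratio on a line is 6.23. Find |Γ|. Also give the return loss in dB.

|Γ| ≈ 0.723; return loss ≈ 2.81 dB

|Γ| = (S − 1)/(S + 1) = (6.23 − 1)/(6.23 + 1) = 5.23/7.23
RL = −20·log₁₀|Γ| = −20·log₁₀(0.723)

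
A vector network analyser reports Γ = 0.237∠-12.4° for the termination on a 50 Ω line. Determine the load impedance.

Z_L ≈ 79.6 − j8.58 Ω

Z_L = Z_0·(1 + Γ)/(1 − Γ) = 50·(1.23 − j0.0509)/(0.769 + j0.0509)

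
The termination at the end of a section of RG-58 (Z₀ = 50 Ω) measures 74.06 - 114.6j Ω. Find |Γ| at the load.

Γ = (Z_L − Z_0)/(Z_L + Z_0) = (24.06 − j114.6)/(124.1 − j114.6)
|Γ| = 117/169

|Γ| ≈ 0.693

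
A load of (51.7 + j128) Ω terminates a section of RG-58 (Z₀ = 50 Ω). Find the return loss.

RL ≈ 2.12 dB

Γ = (1.7 + j128)/(101.7 + j128), |Γ| = 0.783
RL = −20·log₁₀|Γ| = −20·log₁₀(0.783)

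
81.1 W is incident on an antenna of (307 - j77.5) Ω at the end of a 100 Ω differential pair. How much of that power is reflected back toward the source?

|Γ| = |(207 − j77.5)/(407 − j77.5)| = 0.533
|Γ|² = 0.285
P_refl = |Γ|²·P_inc = 23.1 W, P_del = (1 − |Γ|²)·P_inc = 58 W

P_reflected ≈ 23.1 W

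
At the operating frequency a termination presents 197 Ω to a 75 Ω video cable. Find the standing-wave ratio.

VSWR ≈ 2.63

For a purely resistive load, VSWR = R_L/Z_0 or Z_0/R_L (whichever > 1) = 197/75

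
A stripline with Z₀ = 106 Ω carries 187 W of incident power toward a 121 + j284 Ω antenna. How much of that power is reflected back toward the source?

|Γ| = |(15 + j284)/(227 + j284)| = 0.782
|Γ|² = 0.612
P_refl = |Γ|²·P_inc = 114 W, P_del = (1 − |Γ|²)·P_inc = 72.6 W

P_reflected ≈ 114 W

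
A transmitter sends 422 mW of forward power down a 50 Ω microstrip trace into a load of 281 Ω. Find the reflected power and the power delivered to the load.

P_reflected ≈ 206 mW; P_delivered ≈ 216 mW

Γ = (281 − 50)/(281 + 50) = 0.698
|Γ|² = 0.487
P_refl = |Γ|²·P_inc = 206 mW, P_del = (1 − |Γ|²)·P_inc = 216 mW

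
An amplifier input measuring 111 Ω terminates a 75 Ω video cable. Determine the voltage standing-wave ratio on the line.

VSWR ≈ 1.48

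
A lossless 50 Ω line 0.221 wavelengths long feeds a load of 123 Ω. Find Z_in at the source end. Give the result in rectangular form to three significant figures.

Z_in ≈ 20.9 − j7.65 Ω

βl = 2π × 0.221 = 79.6°
tan(βl) = tan(79.6°) = 5.43
Z_in = Z_0·(Z_L + jZ_0·tanβl)/(Z_0 + jZ_L·tanβl)
     = 50·(123 + j271)/(50 + j668)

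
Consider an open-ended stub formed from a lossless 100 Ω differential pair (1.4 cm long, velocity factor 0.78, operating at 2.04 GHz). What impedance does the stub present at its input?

Z_in ≈ −j104 Ω

λ = v/f = 0.78·c / 2.04 GHz = 0.115 m
βl = 2π·l/λ = 2π × 0.122 = 43.9°
tan(βl) = 0.964
For an open-ended stub, Z_in = −jZ_0·cot(βl) = −jZ_0/tan(βl)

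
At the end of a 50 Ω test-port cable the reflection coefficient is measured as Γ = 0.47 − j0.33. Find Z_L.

Z_L ≈ 86 − j84.7 Ω

Z_L = Z_0·(1 + Γ)/(1 − Γ) = 50·(1.47 − j0.33)/(0.53 + j0.33)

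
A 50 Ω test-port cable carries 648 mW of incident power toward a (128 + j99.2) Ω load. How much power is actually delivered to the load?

P_delivered ≈ 399 mW

|Γ| = |(78 + j99.2)/(178 + j99.2)| = 0.619
|Γ|² = 0.383
P_refl = |Γ|²·P_inc = 249 mW, P_del = (1 − |Γ|²)·P_inc = 399 mW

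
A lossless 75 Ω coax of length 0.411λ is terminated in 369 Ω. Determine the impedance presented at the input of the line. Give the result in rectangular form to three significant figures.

Z_in ≈ 49 + j104 Ω

βl = 2π × 0.411 = 148°
tan(βl) = tan(148°) = -0.626
Z_in = Z_0·(Z_L + jZ_0·tanβl)/(Z_0 + jZ_L·tanβl)
     = 75·(369 − j46.9)/(75 − j231)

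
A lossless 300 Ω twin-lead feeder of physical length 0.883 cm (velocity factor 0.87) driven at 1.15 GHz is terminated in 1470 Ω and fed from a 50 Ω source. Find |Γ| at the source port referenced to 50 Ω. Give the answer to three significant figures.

|Γ| ≈ 0.931

λ = v/f = 0.87·c / 1.15 GHz = 0.227 m
βl = 2π·l/λ = 2π × 0.0389 = 14°
tan(βl) = 0.249
Z_in = Z_0·(Z_L + jZ_0·tanβl)/(Z_0 + jZ_L·tanβl) = 626 − j690 Ω
Γ_s = (Z_in − Z_s)/(Z_in + Z_s) = (576 − j690)/(676 − j690), |Γ_s| = 0.931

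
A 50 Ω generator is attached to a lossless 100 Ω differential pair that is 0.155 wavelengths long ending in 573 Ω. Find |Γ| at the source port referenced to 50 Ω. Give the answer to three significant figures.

|Γ| ≈ 0.7

βl = 2π × 0.155 = 55.8°
tan(βl) = 1.47
Z_in = Z_0·(Z_L + jZ_0·tanβl)/(Z_0 + jZ_L·tanβl) = 25.2 − j65 Ω
Γ_s = (Z_in − Z_s)/(Z_in + Z_s) = (-24.8 − j65)/(75.2 − j65), |Γ_s| = 0.7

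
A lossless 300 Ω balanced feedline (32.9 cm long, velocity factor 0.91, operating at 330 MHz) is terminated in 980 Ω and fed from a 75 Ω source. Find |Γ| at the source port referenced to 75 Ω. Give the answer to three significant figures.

λ = v/f = 0.91·c / 330 MHz = 0.827 m
βl = 2π·l/λ = 2π × 0.398 = 143°
tan(βl) = -0.749
Z_in = Z_0·(Z_L + jZ_0·tanβl)/(Z_0 + jZ_L·tanβl) = 219 + j311 Ω
Γ_s = (Z_in − Z_s)/(Z_in + Z_s) = (144 + j311)/(294 + j311), |Γ_s| = 0.801

|Γ| ≈ 0.801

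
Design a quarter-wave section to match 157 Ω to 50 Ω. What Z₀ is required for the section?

Z_qwt = √(Z_0·R_L) = √(50 × 157) = √7850

Z_qwt ≈ 88.6 Ω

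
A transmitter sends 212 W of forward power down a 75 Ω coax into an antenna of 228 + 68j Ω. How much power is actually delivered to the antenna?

|Γ| = |(153 + j68)/(303 + j68)| = 0.539
|Γ|² = 0.291
P_refl = |Γ|²·P_inc = 61.6 W, P_del = (1 − |Γ|²)·P_inc = 150 W

P_delivered ≈ 150 W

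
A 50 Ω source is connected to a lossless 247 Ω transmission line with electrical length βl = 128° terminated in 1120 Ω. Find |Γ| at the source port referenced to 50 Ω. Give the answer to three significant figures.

tan(βl) = -1.28
Z_in = Z_0·(Z_L + jZ_0·tanβl)/(Z_0 + jZ_L·tanβl) = 85.2 + j178 Ω
Γ_s = (Z_in − Z_s)/(Z_in + Z_s) = (35.2 + j178)/(135 + j178), |Γ_s| = 0.812

|Γ| ≈ 0.812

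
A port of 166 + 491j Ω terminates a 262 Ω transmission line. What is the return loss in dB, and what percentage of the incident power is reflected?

Γ = (-96 + j491)/(428 + j491), |Γ| = 0.768
RL = −20·log₁₀(0.768) = 2.29 dB
P_refl/P_inc = |Γ|² = 0.59

RL ≈ 2.29 dB; 59% of incident power reflected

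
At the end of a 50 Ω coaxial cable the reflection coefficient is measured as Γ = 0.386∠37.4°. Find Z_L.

Z_L ≈ 79.4 + j43.8 Ω

Z_L = Z_0·(1 + Γ)/(1 − Γ) = 50·(1.31 + j0.234)/(0.693 − j0.234)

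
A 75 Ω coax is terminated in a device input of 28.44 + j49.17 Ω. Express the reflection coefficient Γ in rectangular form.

Γ ≈ -0.183 + j0.562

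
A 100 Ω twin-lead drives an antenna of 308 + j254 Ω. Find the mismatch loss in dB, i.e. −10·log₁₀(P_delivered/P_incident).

Γ = (208 + j254)/(408 + j254), |Γ| = 0.683
|Γ|² = 0.467, so P_del/P_inc = 1 − |Γ|² = 0.533
ML = −10·log₁₀(1 − |Γ|²)

mismatch loss ≈ 2.73 dB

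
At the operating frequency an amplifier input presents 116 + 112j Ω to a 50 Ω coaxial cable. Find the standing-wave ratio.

Γ = (Z_L − Z_0)/(Z_L + Z_0) = (66 + j112)/(166 + j112)
|Γ| = 130/200 = 0.649
VSWR = (1 + |Γ|)/(1 − |Γ|) = 1.65/0.351

VSWR ≈ 4.7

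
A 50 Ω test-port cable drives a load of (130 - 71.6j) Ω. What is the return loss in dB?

RL ≈ 5.13 dB

Γ = (80 − j71.6)/(180 − j71.6), |Γ| = 0.554
RL = −20·log₁₀|Γ| = −20·log₁₀(0.554)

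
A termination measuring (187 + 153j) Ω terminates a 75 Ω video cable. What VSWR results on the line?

VSWR ≈ 4.33

Γ = (Z_L − Z_0)/(Z_L + Z_0) = (112 + j153)/(262 + j153)
|Γ| = 190/303 = 0.625
VSWR = (1 + |Γ|)/(1 − |Γ|) = 1.62/0.375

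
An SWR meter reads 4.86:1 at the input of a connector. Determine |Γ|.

|Γ| ≈ 0.659

|Γ| = (S − 1)/(S + 1) = (4.86 − 1)/(4.86 + 1) = 3.86/5.86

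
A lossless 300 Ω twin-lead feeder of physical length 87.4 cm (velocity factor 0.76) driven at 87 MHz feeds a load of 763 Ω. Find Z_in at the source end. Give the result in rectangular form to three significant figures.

Z_in ≈ 150 + j140 Ω

λ = v/f = 0.76·c / 87 MHz = 2.62 m
βl = 2π·l/λ = 2π × 0.334 = 120°
tan(βl) = tan(120°) = -1.73
Z_in = Z_0·(Z_L + jZ_0·tanβl)/(Z_0 + jZ_L·tanβl)
     = 300·(763 − j518)/(300 − j1320)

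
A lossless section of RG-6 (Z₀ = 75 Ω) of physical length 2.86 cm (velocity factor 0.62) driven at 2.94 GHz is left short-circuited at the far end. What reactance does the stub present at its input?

X_in ≈ -23.3 Ω (capacitive)

λ = v/f = 0.62·c / 2.94 GHz = 0.0633 m
βl = 2π·l/λ = 2π × 0.452 = 163°
tan(βl) = -0.311
For a short-circuited stub, Z_in = jZ_0·tan(βl)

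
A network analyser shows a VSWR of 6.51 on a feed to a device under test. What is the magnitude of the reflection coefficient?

|Γ| = (S − 1)/(S + 1) = (6.51 − 1)/(6.51 + 1) = 5.51/7.51

|Γ| ≈ 0.734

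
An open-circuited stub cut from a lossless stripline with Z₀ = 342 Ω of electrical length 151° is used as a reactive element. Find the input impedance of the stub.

tan(βl) = -0.554
For an open-circuited stub, Z_in = −jZ_0·cot(βl) = −jZ_0/tan(βl)

Z_in ≈ +j617 Ω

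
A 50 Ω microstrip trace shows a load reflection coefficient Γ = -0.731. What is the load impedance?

Z_L ≈ 7.77 Ω

Z_L = Z_0·(1 + Γ)/(1 − Γ) = 50·(0.269)/(1.73)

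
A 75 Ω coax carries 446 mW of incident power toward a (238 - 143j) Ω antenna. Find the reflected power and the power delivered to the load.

|Γ| = |(163 − j143)/(313 − j143)| = 0.63
|Γ|² = 0.397
P_refl = |Γ|²·P_inc = 177 mW, P_del = (1 − |Γ|²)·P_inc = 269 mW

P_reflected ≈ 177 mW; P_delivered ≈ 269 mW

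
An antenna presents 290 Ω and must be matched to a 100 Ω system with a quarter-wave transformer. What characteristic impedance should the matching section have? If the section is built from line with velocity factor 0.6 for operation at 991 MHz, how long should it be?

Z_qwt ≈ 170 Ω; length ≈ 4.54 cm

Z_qwt = √(Z_0·R_L) = √(100 × 290) = √29000
λ = 0.6·c/f = 0.182 m, so l = λ/4 = 0.0454 m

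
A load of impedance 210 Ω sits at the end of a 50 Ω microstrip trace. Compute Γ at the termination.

Γ = (Z_L − Z_0)/(Z_L + Z_0) = (210 − 50)/(210 + 50) = 160/260

Γ = 0.615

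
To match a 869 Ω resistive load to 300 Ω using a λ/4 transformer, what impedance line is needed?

Z_qwt ≈ 511 Ω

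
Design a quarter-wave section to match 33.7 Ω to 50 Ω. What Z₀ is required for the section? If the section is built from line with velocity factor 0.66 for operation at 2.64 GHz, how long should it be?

Z_qwt ≈ 41 Ω; length ≈ 1.88 cm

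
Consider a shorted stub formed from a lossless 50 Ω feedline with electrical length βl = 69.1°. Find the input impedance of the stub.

Z_in ≈ +j131 Ω

tan(βl) = 2.62
For a shorted stub, Z_in = jZ_0·tan(βl)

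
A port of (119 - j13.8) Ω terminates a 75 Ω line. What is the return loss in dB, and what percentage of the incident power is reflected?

Γ = (44 − j13.8)/(194 − j13.8), |Γ| = 0.237
RL = −20·log₁₀(0.237) = 12.5 dB
P_refl/P_inc = |Γ|² = 0.0562

RL ≈ 12.5 dB; 5.62% of incident power reflected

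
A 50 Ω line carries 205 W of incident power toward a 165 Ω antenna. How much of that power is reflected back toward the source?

P_reflected ≈ 58.7 W

Γ = (165 − 50)/(165 + 50) = 0.535
|Γ|² = 0.286
P_refl = |Γ|²·P_inc = 58.7 W, P_del = (1 − |Γ|²)·P_inc = 146 W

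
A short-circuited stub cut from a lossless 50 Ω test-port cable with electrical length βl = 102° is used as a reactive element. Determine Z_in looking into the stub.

tan(βl) = -4.7
For a short-circuited stub, Z_in = jZ_0·tan(βl)

Z_in ≈ −j235 Ω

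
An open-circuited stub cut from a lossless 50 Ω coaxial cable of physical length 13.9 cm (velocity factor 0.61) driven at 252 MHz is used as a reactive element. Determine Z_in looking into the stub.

λ = v/f = 0.61·c / 252 MHz = 0.726 m
βl = 2π·l/λ = 2π × 0.191 = 68.9°
tan(βl) = 2.59
For an open-circuited stub, Z_in = −jZ_0·cot(βl) = −jZ_0/tan(βl)

Z_in ≈ −j19.3 Ω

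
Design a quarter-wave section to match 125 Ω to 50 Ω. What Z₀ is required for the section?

Z_qwt = √(Z_0·R_L) = √(50 × 125) = √6250

Z_qwt ≈ 79.1 Ω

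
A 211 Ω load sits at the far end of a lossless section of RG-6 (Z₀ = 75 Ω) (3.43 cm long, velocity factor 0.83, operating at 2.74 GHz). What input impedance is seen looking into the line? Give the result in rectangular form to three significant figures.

λ = v/f = 0.83·c / 2.74 GHz = 0.0909 m
βl = 2π·l/λ = 2π × 0.377 = 136°
tan(βl) = tan(136°) = -0.97
Z_in = Z_0·(Z_L + jZ_0·tanβl)/(Z_0 + jZ_L·tanβl)
     = 75·(211 − j72.7)/(75 − j205)

Z_in ≈ 48.5 + j59.6 Ω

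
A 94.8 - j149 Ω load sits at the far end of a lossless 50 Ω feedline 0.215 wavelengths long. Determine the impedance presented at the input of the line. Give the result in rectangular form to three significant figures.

Z_in ≈ 7.18 + j0.96 Ω

βl = 2π × 0.215 = 77.4°
tan(βl) = tan(77.4°) = 4.47
Z_in = Z_0·(Z_L + jZ_0·tanβl)/(Z_0 + jZ_L·tanβl)
     = 50·(94.8 + j74.7)/(717 + j424)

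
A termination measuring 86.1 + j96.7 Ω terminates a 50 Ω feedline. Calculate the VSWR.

VSWR ≈ 4.24

Γ = (Z_L − Z_0)/(Z_L + Z_0) = (36.1 + j96.7)/(136.1 + j96.7)
|Γ| = 103/167 = 0.618
VSWR = (1 + |Γ|)/(1 − |Γ|) = 1.62/0.382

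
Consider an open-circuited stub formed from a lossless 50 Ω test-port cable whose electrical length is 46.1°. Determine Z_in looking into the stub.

Z_in ≈ −j48.1 Ω

tan(βl) = 1.04
For an open-circuited stub, Z_in = −jZ_0·cot(βl) = −jZ_0/tan(βl)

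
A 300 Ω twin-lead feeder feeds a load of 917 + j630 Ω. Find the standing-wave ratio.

VSWR ≈ 4.61

Γ = (Z_L − Z_0)/(Z_L + Z_0) = (617 + j630)/(1217 + j630)
|Γ| = 882/1370 = 0.643
VSWR = (1 + |Γ|)/(1 − |Γ|) = 1.64/0.357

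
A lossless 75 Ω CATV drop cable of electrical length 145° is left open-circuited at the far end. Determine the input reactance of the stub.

X_in ≈ 107 Ω (inductive)

tan(βl) = -0.7
For an open-circuited stub, Z_in = −jZ_0·cot(βl) = −jZ_0/tan(βl)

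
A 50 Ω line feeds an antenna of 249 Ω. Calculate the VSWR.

VSWR ≈ 4.98

Γ = (249 − 50)/(249 + 50) = 0.666
VSWR = (1 + 0.666)/(1 − 0.666)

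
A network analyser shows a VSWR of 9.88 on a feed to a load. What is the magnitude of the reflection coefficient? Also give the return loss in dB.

|Γ| ≈ 0.816; return loss ≈ 1.76 dB

|Γ| = (S − 1)/(S + 1) = (9.88 − 1)/(9.88 + 1) = 8.88/10.9
RL = −20·log₁₀|Γ| = −20·log₁₀(0.816)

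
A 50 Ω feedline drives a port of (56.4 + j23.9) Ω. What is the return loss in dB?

Γ = (6.4 + j23.9)/(106.4 + j23.9), |Γ| = 0.227
RL = −20·log₁₀|Γ| = −20·log₁₀(0.227)

RL ≈ 12.9 dB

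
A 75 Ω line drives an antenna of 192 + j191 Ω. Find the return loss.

Γ = (117 + j191)/(267 + j191), |Γ| = 0.682
RL = −20·log₁₀|Γ| = −20·log₁₀(0.682)

RL ≈ 3.32 dB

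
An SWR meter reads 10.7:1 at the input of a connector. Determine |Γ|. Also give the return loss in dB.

|Γ| = (S − 1)/(S + 1) = (10.7 − 1)/(10.7 + 1) = 9.7/11.7
RL = −20·log₁₀|Γ| = −20·log₁₀(0.829)

|Γ| ≈ 0.829; return loss ≈ 1.63 dB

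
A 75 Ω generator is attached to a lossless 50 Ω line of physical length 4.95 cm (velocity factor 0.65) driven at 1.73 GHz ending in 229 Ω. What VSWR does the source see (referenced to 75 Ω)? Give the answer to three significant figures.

λ = v/f = 0.65·c / 1.73 GHz = 0.113 m
βl = 2π·l/λ = 2π × 0.439 = 158°
tan(βl) = -0.402
Z_in = Z_0·(Z_L + jZ_0·tanβl)/(Z_0 + jZ_L·tanβl) = 60.6 + j91.5 Ω
Γ_s = (Z_in − Z_s)/(Z_in + Z_s) = (-14.4 + j91.5)/(136 + j91.5), |Γ_s| = 0.566
VSWR = (1 + |Γ_s|)/(1 − |Γ_s|)

VSWR ≈ 3.61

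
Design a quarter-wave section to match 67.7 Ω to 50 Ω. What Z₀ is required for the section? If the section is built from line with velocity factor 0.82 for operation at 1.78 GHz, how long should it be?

Z_qwt = √(Z_0·R_L) = √(50 × 67.7) = √3385
λ = 0.82·c/f = 0.138 m, so l = λ/4 = 0.0346 m

Z_qwt ≈ 58.2 Ω; length ≈ 3.46 cm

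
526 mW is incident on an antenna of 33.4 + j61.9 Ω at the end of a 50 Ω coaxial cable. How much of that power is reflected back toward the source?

|Γ| = |(-16.6 + j61.9)/(83.4 + j61.9)| = 0.617
|Γ|² = 0.381
P_refl = |Γ|²·P_inc = 200 mW, P_del = (1 − |Γ|²)·P_inc = 326 mW

P_reflected ≈ 200 mW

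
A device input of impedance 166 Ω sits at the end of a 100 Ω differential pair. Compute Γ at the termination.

Γ = 0.248

Γ = (Z_L − Z_0)/(Z_L + Z_0) = (166 − 100)/(166 + 100) = 66/266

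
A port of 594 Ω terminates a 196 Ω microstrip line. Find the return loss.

Γ = (594 − 196)/(594 + 196) = 0.504
RL = −20·log₁₀|Γ| = −20·log₁₀(0.504)

RL ≈ 5.95 dB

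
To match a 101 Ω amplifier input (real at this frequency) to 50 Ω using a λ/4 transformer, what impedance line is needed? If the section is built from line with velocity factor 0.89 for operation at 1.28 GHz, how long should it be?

Z_qwt ≈ 71.1 Ω; length ≈ 5.21 cm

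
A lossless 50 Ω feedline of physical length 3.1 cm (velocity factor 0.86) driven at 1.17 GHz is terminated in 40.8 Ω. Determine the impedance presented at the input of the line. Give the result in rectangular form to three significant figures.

Z_in ≈ 51 + j10.2 Ω

λ = v/f = 0.86·c / 1.17 GHz = 0.221 m
βl = 2π·l/λ = 2π × 0.141 = 50.6°
tan(βl) = tan(50.6°) = 1.22
Z_in = Z_0·(Z_L + jZ_0·tanβl)/(Z_0 + jZ_L·tanβl)
     = 50·(40.8 + j60.9)/(50 + j49.7)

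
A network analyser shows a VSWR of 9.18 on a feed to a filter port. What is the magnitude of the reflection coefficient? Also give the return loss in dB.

|Γ| = (S − 1)/(S + 1) = (9.18 − 1)/(9.18 + 1) = 8.18/10.2
RL = −20·log₁₀|Γ| = −20·log₁₀(0.804)

|Γ| ≈ 0.804; return loss ≈ 1.9 dB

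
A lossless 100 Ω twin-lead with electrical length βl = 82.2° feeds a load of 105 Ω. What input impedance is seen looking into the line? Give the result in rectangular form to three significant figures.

tan(βl) = tan(82.2°) = 7.3
Z_in = Z_0·(Z_L + jZ_0·tanβl)/(Z_0 + jZ_L·tanβl)
     = 100·(105 + j730)/(100 + j767)

Z_in ≈ 95.4 − j1.25 Ω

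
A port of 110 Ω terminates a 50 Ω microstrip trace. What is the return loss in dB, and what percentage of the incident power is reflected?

RL ≈ 8.52 dB; 14.1% of incident power reflected

Γ = (110 − 50)/(110 + 50) = 0.375
RL = −20·log₁₀(0.375) = 8.52 dB
P_refl/P_inc = |Γ|² = 0.141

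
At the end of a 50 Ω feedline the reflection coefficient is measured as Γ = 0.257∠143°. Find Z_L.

Z_L = Z_0·(1 + Γ)/(1 − Γ) = 50·(0.795 + j0.155)/(1.21 − j0.155)

Z_L ≈ 31.6 + j10.5 Ω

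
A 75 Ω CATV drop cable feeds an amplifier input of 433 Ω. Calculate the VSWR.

Γ = (433 − 75)/(433 + 75) = 0.705
VSWR = (1 + 0.705)/(1 − 0.705)

VSWR ≈ 5.77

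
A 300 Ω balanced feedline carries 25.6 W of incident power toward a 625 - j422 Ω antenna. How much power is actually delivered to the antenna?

P_delivered ≈ 18.6 W

|Γ| = |(325 − j422)/(925 − j422)| = 0.524
|Γ|² = 0.274
P_refl = |Γ|²·P_inc = 7.03 W, P_del = (1 − |Γ|²)·P_inc = 18.6 W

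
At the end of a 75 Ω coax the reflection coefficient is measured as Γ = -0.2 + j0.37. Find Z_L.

Z_L = Z_0·(1 + Γ)/(1 − Γ) = 75·(0.8 + j0.37)/(1.2 − j0.37)

Z_L ≈ 39.1 + j35.2 Ω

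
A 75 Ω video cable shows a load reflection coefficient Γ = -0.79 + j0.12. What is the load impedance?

Z_L ≈ 8.42 + j5.59 Ω

Z_L = Z_0·(1 + Γ)/(1 − Γ) = 75·(0.21 + j0.12)/(1.79 − j0.12)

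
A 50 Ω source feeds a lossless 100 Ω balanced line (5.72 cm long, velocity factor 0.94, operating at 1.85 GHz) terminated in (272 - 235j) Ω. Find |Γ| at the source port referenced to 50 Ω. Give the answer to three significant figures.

λ = v/f = 0.94·c / 1.85 GHz = 0.152 m
βl = 2π·l/λ = 2π × 0.375 = 135°
tan(βl) = -0.997
Z_in = Z_0·(Z_L + jZ_0·tanβl)/(Z_0 + jZ_L·tanβl) = 59.2 + j130 Ω
Γ_s = (Z_in − Z_s)/(Z_in + Z_s) = (9.24 + j130)/(109 + j130), |Γ_s| = 0.767

|Γ| ≈ 0.767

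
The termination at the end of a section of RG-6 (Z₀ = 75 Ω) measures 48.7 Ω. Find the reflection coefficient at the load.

Γ = (Z_L − Z_0)/(Z_L + Z_0) = (48.7 − 75)/(48.7 + 75) = -26.3/123.7

Γ = -0.213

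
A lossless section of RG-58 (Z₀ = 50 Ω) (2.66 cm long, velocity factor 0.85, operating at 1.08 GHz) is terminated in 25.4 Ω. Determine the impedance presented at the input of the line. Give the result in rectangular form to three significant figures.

Z_in ≈ 37 + j26.7 Ω

λ = v/f = 0.85·c / 1.08 GHz = 0.236 m
βl = 2π·l/λ = 2π × 0.113 = 40.6°
tan(βl) = tan(40.6°) = 0.856
Z_in = Z_0·(Z_L + jZ_0·tanβl)/(Z_0 + jZ_L·tanβl)
     = 50·(25.4 + j42.8)/(50 + j21.7)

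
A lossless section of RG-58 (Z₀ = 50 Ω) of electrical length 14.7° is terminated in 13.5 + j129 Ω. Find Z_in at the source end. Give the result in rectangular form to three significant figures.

Z_in ≈ 132 + j411 Ω

tan(βl) = tan(14.7°) = 0.262
Z_in = Z_0·(Z_L + jZ_0·tanβl)/(Z_0 + jZ_L·tanβl)
     = 50·(13.5 + j142)/(16.2 + j3.54)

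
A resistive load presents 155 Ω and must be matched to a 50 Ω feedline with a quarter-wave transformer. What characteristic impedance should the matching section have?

Z_qwt ≈ 88 Ω

Z_qwt = √(Z_0·R_L) = √(50 × 155) = √7750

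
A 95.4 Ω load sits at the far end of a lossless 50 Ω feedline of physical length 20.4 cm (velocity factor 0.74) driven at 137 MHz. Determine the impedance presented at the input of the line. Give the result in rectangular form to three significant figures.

λ = v/f = 0.74·c / 137 MHz = 1.62 m
βl = 2π·l/λ = 2π × 0.126 = 45.3°
tan(βl) = tan(45.3°) = 1.01
Z_in = Z_0·(Z_L + jZ_0·tanβl)/(Z_0 + jZ_L·tanβl)
     = 50·(95.4 + j50.6)/(50 + j96.5)

Z_in ≈ 40.9 − j28.3 Ω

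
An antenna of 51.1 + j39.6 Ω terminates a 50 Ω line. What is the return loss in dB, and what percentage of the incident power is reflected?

RL ≈ 8.76 dB; 13.3% of incident power reflected

Γ = (1.1 + j39.6)/(101.1 + j39.6), |Γ| = 0.365
RL = −20·log₁₀(0.365) = 8.76 dB
P_refl/P_inc = |Γ|² = 0.133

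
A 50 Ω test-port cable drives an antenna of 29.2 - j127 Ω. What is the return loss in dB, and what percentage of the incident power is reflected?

RL ≈ 1.31 dB; 73.9% of incident power reflected

Γ = (-20.8 − j127)/(79.2 − j127), |Γ| = 0.86
RL = −20·log₁₀(0.86) = 1.31 dB
P_refl/P_inc = |Γ|² = 0.739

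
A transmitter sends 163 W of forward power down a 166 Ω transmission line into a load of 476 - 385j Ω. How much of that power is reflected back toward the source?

P_reflected ≈ 71.1 W

|Γ| = |(310 − j385)/(642 − j385)| = 0.66
|Γ|² = 0.436
P_refl = |Γ|²·P_inc = 71.1 W, P_del = (1 − |Γ|²)·P_inc = 91.9 W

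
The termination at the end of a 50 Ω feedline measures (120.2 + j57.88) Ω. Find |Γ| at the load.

Γ = (Z_L − Z_0)/(Z_L + Z_0) = (70.2 + j57.88)/(170.2 + j57.88)
|Γ| = 91/180

|Γ| ≈ 0.506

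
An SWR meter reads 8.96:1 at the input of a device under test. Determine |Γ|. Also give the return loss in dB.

|Γ| = (S − 1)/(S + 1) = (8.96 − 1)/(8.96 + 1) = 7.96/9.96
RL = −20·log₁₀|Γ| = −20·log₁₀(0.799)

|Γ| ≈ 0.799; return loss ≈ 1.95 dB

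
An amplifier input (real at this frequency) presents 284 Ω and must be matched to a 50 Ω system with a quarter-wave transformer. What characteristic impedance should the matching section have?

Z_qwt = √(Z_0·R_L) = √(50 × 284) = √14200

Z_qwt ≈ 119 Ω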